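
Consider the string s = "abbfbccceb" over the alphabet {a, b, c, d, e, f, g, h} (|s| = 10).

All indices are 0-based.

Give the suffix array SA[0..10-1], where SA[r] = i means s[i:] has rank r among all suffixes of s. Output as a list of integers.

sorted suffixes:
  #0 SA[0]=0  'abbfbccceb'
  #1 SA[1]=9  'b'
  #2 SA[2]=1  'bbfbccceb'
  #3 SA[3]=4  'bccceb'
  #4 SA[4]=2  'bfbccceb'
  #5 SA[5]=5  'ccceb'
  #6 SA[6]=6  'cceb'
  #7 SA[7]=7  'ceb'
  #8 SA[8]=8  'eb'
  #9 SA[9]=3  'fbccceb'

[0, 9, 1, 4, 2, 5, 6, 7, 8, 3]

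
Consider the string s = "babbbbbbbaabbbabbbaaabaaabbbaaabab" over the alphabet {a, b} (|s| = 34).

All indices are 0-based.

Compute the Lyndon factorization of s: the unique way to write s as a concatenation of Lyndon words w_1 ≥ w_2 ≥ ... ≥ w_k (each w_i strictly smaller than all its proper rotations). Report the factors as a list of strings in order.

["b", "abbbbbbb", "aabbbabbb", "aaabaaabbbaaabab"]

emit factor 1: 'b' (i=0, period=1)
emit factor 2: 'abbbbbbb' (i=1, period=8)
emit factor 3: 'aabbbabbb' (i=9, period=9)
emit factor 4: 'aaabaaabbbaaabab' (i=18, period=16)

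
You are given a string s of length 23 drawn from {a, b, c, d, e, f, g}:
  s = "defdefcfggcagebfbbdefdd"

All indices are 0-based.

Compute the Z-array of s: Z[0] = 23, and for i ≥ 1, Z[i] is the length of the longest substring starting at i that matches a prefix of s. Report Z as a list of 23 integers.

[23, 0, 0, 3, 0, 0, 0, 0, 0, 0, 0, 0, 0, 0, 0, 0, 0, 0, 4, 0, 0, 1, 1]

Z[0]=23
i=1: i≥r, start 0; Z[1]=0
i=2: i≥r, start 0; Z[2]=0
i=3: i≥r, start 0; Z[3]=3 extend→box=[3,6)
i=4: min(r-i=2, Z[1]=0)=0; Z[4]=0
i=5: min(r-i=1, Z[2]=0)=0; Z[5]=0
i=6: i≥r, start 0; Z[6]=0
i=7: i≥r, start 0; Z[7]=0
i=8: i≥r, start 0; Z[8]=0
i=9: i≥r, start 0; Z[9]=0
i=10: i≥r, start 0; Z[10]=0
i=11: i≥r, start 0; Z[11]=0
i=12: i≥r, start 0; Z[12]=0
i=13: i≥r, start 0; Z[13]=0
i=14: i≥r, start 0; Z[14]=0
i=15: i≥r, start 0; Z[15]=0
i=16: i≥r, start 0; Z[16]=0
i=17: i≥r, start 0; Z[17]=0
i=18: i≥r, start 0; Z[18]=4 extend→box=[18,22)
i=19: min(r-i=3, Z[1]=0)=0; Z[19]=0
i=20: min(r-i=2, Z[2]=0)=0; Z[20]=0
i=21: min(r-i=1, Z[3]=3)=1; Z[21]=1
i=22: i≥r, start 0; Z[22]=1 extend→box=[22,23)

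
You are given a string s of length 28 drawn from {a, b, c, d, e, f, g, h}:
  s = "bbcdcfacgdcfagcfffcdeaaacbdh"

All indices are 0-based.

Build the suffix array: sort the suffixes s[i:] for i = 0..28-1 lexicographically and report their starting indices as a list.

sorted suffixes:
  #0 SA[0]=21  'aaacbdh'
  #1 SA[1]=22  'aacbdh'
  #2 SA[2]=23  'acbdh'
  #3 SA[3]=6  'acgdcfagcfffcdeaaacbdh'
  #4 SA[4]=12  'agcfffcdeaaacbdh'
  #5 SA[5]=0  'bbcdcfacgdcfagcfffcdeaaacbdh'
  #6 SA[6]=1  'bcdcfacgdcfagcfffcdeaaacbdh'
  #7 SA[7]=25  'bdh'
  #8 SA[8]=24  'cbdh'
  #9 SA[9]=2  'cdcfacgdcfagcfffcdeaaacbdh'
  #10 SA[10]=18  'cdeaaacbdh'
  #11 SA[11]=4  'cfacgdcfagcfffcdeaaacbdh'
  #12 SA[12]=10  'cfagcfffcdeaaacbdh'
  #13 SA[13]=14  'cfffcdeaaacbdh'
  #14 SA[14]=7  'cgdcfagcfffcdeaaacbdh'
  #15 SA[15]=3  'dcfacgdcfagcfffcdeaaacbdh'
  #16 SA[16]=9  'dcfagcfffcdeaaacbdh'
  #17 SA[17]=19  'deaaacbdh'
  #18 SA[18]=26  'dh'
  #19 SA[19]=20  'eaaacbdh'
  #20 SA[20]=5  'facgdcfagcfffcdeaaacbdh'
  #21 SA[21]=11  'fagcfffcdeaaacbdh'
  #22 SA[22]=17  'fcdeaaacbdh'
  #23 SA[23]=16  'ffcdeaaacbdh'
  #24 SA[24]=15  'fffcdeaaacbdh'
  #25 SA[25]=13  'gcfffcdeaaacbdh'
  #26 SA[26]=8  'gdcfagcfffcdeaaacbdh'
  #27 SA[27]=27  'h'

[21, 22, 23, 6, 12, 0, 1, 25, 24, 2, 18, 4, 10, 14, 7, 3, 9, 19, 26, 20, 5, 11, 17, 16, 15, 13, 8, 27]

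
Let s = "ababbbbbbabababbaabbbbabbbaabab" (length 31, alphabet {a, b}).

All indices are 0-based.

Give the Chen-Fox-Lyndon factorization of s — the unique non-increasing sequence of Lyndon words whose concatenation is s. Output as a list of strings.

emit factor 1: 'ababbbbbb' (i=0, period=9)
emit factor 2: 'abababb' (i=9, period=7)
emit factor 3: 'aabbbbabbb' (i=16, period=10)
emit factor 4: 'aabab' (i=26, period=5)

["ababbbbbb", "abababb", "aabbbbabbb", "aabab"]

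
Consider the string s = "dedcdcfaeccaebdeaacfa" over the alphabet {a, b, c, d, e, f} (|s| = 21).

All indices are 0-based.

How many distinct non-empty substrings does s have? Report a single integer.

210

rank→(start, suffix):
  0 → (20, 'a')
  1 → (16, 'aacfa')
  2 → (17, 'acfa')
  3 → (11, 'aebdeaacfa')
  4 → (7, 'aeccaebdeaacfa')
  5 → (13, 'bdeaacfa')
  6 → (10, 'caebdeaacfa')
  7 → (9, 'ccaebdeaacfa')
  8 → (3, 'cdcfaeccaebdeaacfa')
  9 → (18, 'cfa')
  10 → (5, 'cfaeccaebdeaacfa')
  11 → (2, 'dcdcfaeccaebdeaacfa')
  12 → (4, 'dcfaeccaebdeaacfa')
  13 → (14, 'deaacfa')
  14 → (0, 'dedcdcfaeccaebdeaacfa')
  15 → (15, 'eaacfa')
  16 → (12, 'ebdeaacfa')
  17 → (8, 'eccaebdeaacfa')
  18 → (1, 'edcdcfaeccaebdeaacfa')
  19 → (19, 'fa')
  20 → (6, 'faeccaebdeaacfa')

SA = [20, 16, 17, 11, 7, 13, 10, 9, 3, 18, 5, 2, 4, 14, 0, 15, 12, 8, 1, 19, 6]
[i] adj suffixes → lcp
  [1] 20/16 → 1 ('a')
  [2] 16/17 → 1 ('a')
  [3] 17/11 → 1 ('a')
  [4] 11/7 → 2 ('ae')
  [5] 7/13 → 0 ('')
  [6] 13/10 → 0 ('')
  [7] 10/9 → 1 ('c')
  [8] 9/3 → 1 ('c')
  [9] 3/18 → 1 ('c')
  [10] 18/5 → 3 ('cfa')
  [11] 5/2 → 0 ('')
  [12] 2/4 → 2 ('dc')
  [13] 4/14 → 1 ('d')
  [14] 14/0 → 2 ('de')
  [15] 0/15 → 0 ('')
  [16] 15/12 → 1 ('e')
  [17] 12/8 → 1 ('e')
  [18] 8/1 → 1 ('e')
  [19] 1/19 → 0 ('')
  [20] 19/6 → 2 ('fa')

n(n+1)/2 = 21·22/2 = 231
Σ LCP = 0 + 1 + 1 + 1 + 2 + 0 + 0 + 1 + 1 + 1 + 3 + 0 + 2 + 1 + 2 + 0 + 1 + 1 + 1 + 0 + 2 = 21
distinct = 231 − 21 = 210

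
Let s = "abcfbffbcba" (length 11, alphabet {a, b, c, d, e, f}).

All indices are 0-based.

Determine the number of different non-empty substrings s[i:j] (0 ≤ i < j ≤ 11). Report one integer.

sorted suffixes:
  #0 SA[0]=10  'a'
  #1 SA[1]=0  'abcfbffbcba'
  #2 SA[2]=9  'ba'
  #3 SA[3]=7  'bcba'
  #4 SA[4]=1  'bcfbffbcba'
  #5 SA[5]=4  'bffbcba'
  #6 SA[6]=8  'cba'
  #7 SA[7]=2  'cfbffbcba'
  #8 SA[8]=6  'fbcba'
  #9 SA[9]=3  'fbffbcba'
  #10 SA[10]=5  'ffbcba'

SA = [10, 0, 9, 7, 1, 4, 8, 2, 6, 3, 5]
rank  pair      lcp
   1  s[10:],s[0:]  1  'a'
   2  s[0:],s[9:]  0  ''
   3  s[9:],s[7:]  1  'b'
   4  s[7:],s[1:]  2  'bc'
   5  s[1:],s[4:]  1  'b'
   6  s[4:],s[8:]  0  ''
   7  s[8:],s[2:]  1  'c'
   8  s[2:],s[6:]  0  ''
   9  s[6:],s[3:]  2  'fb'
  10  s[3:],s[5:]  1  'f'

n(n+1)/2 = 11·12/2 = 66
Σ LCP = 0 + 1 + 0 + 1 + 2 + 1 + 0 + 1 + 0 + 2 + 1 = 9
distinct = 66 − 9 = 57

57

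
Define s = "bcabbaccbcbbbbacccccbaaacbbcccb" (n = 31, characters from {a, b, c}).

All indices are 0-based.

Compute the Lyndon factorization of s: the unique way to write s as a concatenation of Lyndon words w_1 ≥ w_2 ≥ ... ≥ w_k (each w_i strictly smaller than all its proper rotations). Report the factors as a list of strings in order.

emit factor 1: 'bc' (i=0, period=2)
emit factor 2: 'abbaccbcbbbbacccccb' (i=2, period=19)
emit factor 3: 'aaacbbcccb' (i=21, period=10)

["bc", "abbaccbcbbbbacccccb", "aaacbbcccb"]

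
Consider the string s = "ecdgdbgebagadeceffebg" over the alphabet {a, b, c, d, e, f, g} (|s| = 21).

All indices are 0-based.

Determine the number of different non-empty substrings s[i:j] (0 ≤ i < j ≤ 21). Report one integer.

214

rank | idx | suffix
   0 |  11 | adeceffebg
   1 |   9 | agadeceffebg
   2 |   8 | bagadeceffebg
   3 |  19 | bg
   4 |   5 | bgebagadeceffebg
   5 |   1 | cdgdbgebagadeceffebg
   6 |  14 | ceffebg
   7 |   4 | dbgebagadeceffebg
   8 |  12 | deceffebg
   9 |   2 | dgdbgebagadeceffebg
  10 |   7 | ebagadeceffebg
  11 |  18 | ebg
  12 |   0 | ecdgdbgebagadeceffebg
  13 |  13 | eceffebg
  14 |  15 | effebg
  15 |  17 | febg
  16 |  16 | ffebg
  17 |  20 | g
  18 |  10 | gadeceffebg
  19 |   3 | gdbgebagadeceffebg
  20 |   6 | gebagadeceffebg

SA = [11, 9, 8, 19, 5, 1, 14, 4, 12, 2, 7, 18, 0, 13, 15, 17, 16, 20, 10, 3, 6]
[i] adj suffixes → lcp
  [1] 11/9 → 1 ('a')
  [2] 9/8 → 0 ('')
  [3] 8/19 → 1 ('b')
  [4] 19/5 → 2 ('bg')
  [5] 5/1 → 0 ('')
  [6] 1/14 → 1 ('c')
  [7] 14/4 → 0 ('')
  [8] 4/12 → 1 ('d')
  [9] 12/2 → 1 ('d')
  [10] 2/7 → 0 ('')
  [11] 7/18 → 2 ('eb')
  [12] 18/0 → 1 ('e')
  [13] 0/13 → 2 ('ec')
  [14] 13/15 → 1 ('e')
  [15] 15/17 → 0 ('')
  [16] 17/16 → 1 ('f')
  [17] 16/20 → 0 ('')
  [18] 20/10 → 1 ('g')
  [19] 10/3 → 1 ('g')
  [20] 3/6 → 1 ('g')

n(n+1)/2 = 21·22/2 = 231
Σ LCP = 0 + 1 + 0 + 1 + 2 + 0 + 1 + 0 + 1 + 1 + 0 + 2 + 1 + 2 + 1 + 0 + 1 + 0 + 1 + 1 + 1 = 17
distinct = 231 − 17 = 214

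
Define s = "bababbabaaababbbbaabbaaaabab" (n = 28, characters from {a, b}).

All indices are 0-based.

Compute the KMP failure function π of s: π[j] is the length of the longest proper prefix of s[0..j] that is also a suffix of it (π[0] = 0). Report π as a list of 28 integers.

[0, 0, 1, 2, 3, 1, 2, 3, 4, 0, 0, 1, 2, 3, 1, 1, 1, 2, 0, 1, 1, 2, 0, 0, 0, 1, 2, 3]

π[0] = 0
j=1 s[j]='a': π[1]=0 (border '')
j=2 s[j]='b': π[2]=1 (border 'b')
j=3 s[j]='a': π[3]=2 (border 'ba')
j=4 s[j]='b': π[4]=3 (border 'bab')
j=5 s[j]='b': k: 3→1→0; π[5]=1 (border 'b')
j=6 s[j]='a': π[6]=2 (border 'ba')
j=7 s[j]='b': π[7]=3 (border 'bab')
j=8 s[j]='a': π[8]=4 (border 'baba')
j=9 s[j]='a': k: 4→2→0; π[9]=0 (border '')
j=10 s[j]='a': π[10]=0 (border '')
j=11 s[j]='b': π[11]=1 (border 'b')
j=12 s[j]='a': π[12]=2 (border 'ba')
j=13 s[j]='b': π[13]=3 (border 'bab')
j=14 s[j]='b': k: 3→1→0; π[14]=1 (border 'b')
j=15 s[j]='b': k: 1→0; π[15]=1 (border 'b')
j=16 s[j]='b': k: 1→0; π[16]=1 (border 'b')
j=17 s[j]='a': π[17]=2 (border 'ba')
j=18 s[j]='a': k: 2→0; π[18]=0 (border '')
j=19 s[j]='b': π[19]=1 (border 'b')
j=20 s[j]='b': k: 1→0; π[20]=1 (border 'b')
j=21 s[j]='a': π[21]=2 (border 'ba')
j=22 s[j]='a': k: 2→0; π[22]=0 (border '')
j=23 s[j]='a': π[23]=0 (border '')
j=24 s[j]='a': π[24]=0 (border '')
j=25 s[j]='b': π[25]=1 (border 'b')
j=26 s[j]='a': π[26]=2 (border 'ba')
j=27 s[j]='b': π[27]=3 (border 'bab')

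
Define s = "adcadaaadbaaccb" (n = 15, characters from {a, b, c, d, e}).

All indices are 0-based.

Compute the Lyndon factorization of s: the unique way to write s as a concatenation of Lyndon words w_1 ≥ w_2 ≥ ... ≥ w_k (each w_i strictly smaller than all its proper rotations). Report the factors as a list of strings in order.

emit factor 1: 'adc' (i=0, period=3)
emit factor 2: 'ad' (i=3, period=2)
emit factor 3: 'aaadbaaccb' (i=5, period=10)

["adc", "ad", "aaadbaaccb"]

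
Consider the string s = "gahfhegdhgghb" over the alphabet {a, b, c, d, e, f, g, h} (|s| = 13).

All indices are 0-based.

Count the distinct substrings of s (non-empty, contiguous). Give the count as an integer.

85

rank→(start, suffix):
  0 → (1, 'ahfhegdhgghb')
  1 → (12, 'b')
  2 → (7, 'dhgghb')
  3 → (5, 'egdhgghb')
  4 → (3, 'fhegdhgghb')
  5 → (0, 'gahfhegdhgghb')
  6 → (6, 'gdhgghb')
  7 → (9, 'gghb')
  8 → (10, 'ghb')
  9 → (11, 'hb')
  10 → (4, 'hegdhgghb')
  11 → (2, 'hfhegdhgghb')
  12 → (8, 'hgghb')

SA = [1, 12, 7, 5, 3, 0, 6, 9, 10, 11, 4, 2, 8]
[i] adj suffixes → lcp
  [1] 1/12 → 0 ('')
  [2] 12/7 → 0 ('')
  [3] 7/5 → 0 ('')
  [4] 5/3 → 0 ('')
  [5] 3/0 → 0 ('')
  [6] 0/6 → 1 ('g')
  [7] 6/9 → 1 ('g')
  [8] 9/10 → 1 ('g')
  [9] 10/11 → 0 ('')
  [10] 11/4 → 1 ('h')
  [11] 4/2 → 1 ('h')
  [12] 2/8 → 1 ('h')

n(n+1)/2 = 13·14/2 = 91
Σ LCP = 0 + 0 + 0 + 0 + 0 + 0 + 1 + 1 + 1 + 0 + 1 + 1 + 1 = 6
distinct = 91 − 6 = 85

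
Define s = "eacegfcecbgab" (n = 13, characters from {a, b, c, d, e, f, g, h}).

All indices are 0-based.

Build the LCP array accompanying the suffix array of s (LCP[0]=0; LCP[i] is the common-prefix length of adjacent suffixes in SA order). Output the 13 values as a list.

[0, 1, 0, 1, 0, 1, 2, 0, 1, 1, 0, 0, 1]

rank→(start, suffix):
  0 → (11, 'ab')
  1 → (1, 'acegfcecbgab')
  2 → (12, 'b')
  3 → (9, 'bgab')
  4 → (8, 'cbgab')
  5 → (6, 'cecbgab')
  6 → (2, 'cegfcecbgab')
  7 → (0, 'eacegfcecbgab')
  8 → (7, 'ecbgab')
  9 → (3, 'egfcecbgab')
  10 → (5, 'fcecbgab')
  11 → (10, 'gab')
  12 → (4, 'gfcecbgab')

SA = [11, 1, 12, 9, 8, 6, 2, 0, 7, 3, 5, 10, 4]
i: (SA[i-1],SA[i]) lcp shared
  1: (11,1) 1 'a'
  2: (1,12) 0 ''
  3: (12,9) 1 'b'
  4: (9,8) 0 ''
  5: (8,6) 1 'c'
  6: (6,2) 2 'ce'
  7: (2,0) 0 ''
  8: (0,7) 1 'e'
  9: (7,3) 1 'e'
  10: (3,5) 0 ''
  11: (5,10) 0 ''
  12: (10,4) 1 'g'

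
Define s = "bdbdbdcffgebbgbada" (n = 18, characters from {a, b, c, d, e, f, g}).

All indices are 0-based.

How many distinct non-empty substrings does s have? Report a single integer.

rank | idx | suffix
   0 |  17 | a
   1 |  15 | ada
   2 |  14 | bada
   3 |  11 | bbgbada
   4 |   0 | bdbdbdcffgebbgbada
   5 |   2 | bdbdcffgebbgbada
   6 |   4 | bdcffgebbgbada
   7 |  12 | bgbada
   8 |   6 | cffgebbgbada
   9 |  16 | da
  10 |   1 | dbdbdcffgebbgbada
  11 |   3 | dbdcffgebbgbada
  12 |   5 | dcffgebbgbada
  13 |  10 | ebbgbada
  14 |   7 | ffgebbgbada
  15 |   8 | fgebbgbada
  16 |  13 | gbada
  17 |   9 | gebbgbada

SA = [17, 15, 14, 11, 0, 2, 4, 12, 6, 16, 1, 3, 5, 10, 7, 8, 13, 9]
rank  pair      lcp
   1  s[17:],s[15:]  1  'a'
   2  s[15:],s[14:]  0  ''
   3  s[14:],s[11:]  1  'b'
   4  s[11:],s[0:]  1  'b'
   5  s[0:],s[2:]  4  'bdbd'
   6  s[2:],s[4:]  2  'bd'
   7  s[4:],s[12:]  1  'b'
   8  s[12:],s[6:]  0  ''
   9  s[6:],s[16:]  0  ''
  10  s[16:],s[1:]  1  'd'
  11  s[1:],s[3:]  3  'dbd'
  12  s[3:],s[5:]  1  'd'
  13  s[5:],s[10:]  0  ''
  14  s[10:],s[7:]  0  ''
  15  s[7:],s[8:]  1  'f'
  16  s[8:],s[13:]  0  ''
  17  s[13:],s[9:]  1  'g'

n(n+1)/2 = 18·19/2 = 171
Σ LCP = 0 + 1 + 0 + 1 + 1 + 4 + 2 + 1 + 0 + 0 + 1 + 3 + 1 + 0 + 0 + 1 + 0 + 1 = 17
distinct = 171 − 17 = 154

154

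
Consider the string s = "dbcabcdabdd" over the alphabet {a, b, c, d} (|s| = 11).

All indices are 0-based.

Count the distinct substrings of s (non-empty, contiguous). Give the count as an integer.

rank→(start, suffix):
  0 → (3, 'abcdabdd')
  1 → (7, 'abdd')
  2 → (1, 'bcabcdabdd')
  3 → (4, 'bcdabdd')
  4 → (8, 'bdd')
  5 → (2, 'cabcdabdd')
  6 → (5, 'cdabdd')
  7 → (10, 'd')
  8 → (6, 'dabdd')
  9 → (0, 'dbcabcdabdd')
  10 → (9, 'dd')

SA = [3, 7, 1, 4, 8, 2, 5, 10, 6, 0, 9]
[i] adj suffixes → lcp
  [1] 3/7 → 2 ('ab')
  [2] 7/1 → 0 ('')
  [3] 1/4 → 2 ('bc')
  [4] 4/8 → 1 ('b')
  [5] 8/2 → 0 ('')
  [6] 2/5 → 1 ('c')
  [7] 5/10 → 0 ('')
  [8] 10/6 → 1 ('d')
  [9] 6/0 → 1 ('d')
  [10] 0/9 → 1 ('d')

n(n+1)/2 = 11·12/2 = 66
Σ LCP = 0 + 2 + 0 + 2 + 1 + 0 + 1 + 0 + 1 + 1 + 1 = 9
distinct = 66 − 9 = 57

57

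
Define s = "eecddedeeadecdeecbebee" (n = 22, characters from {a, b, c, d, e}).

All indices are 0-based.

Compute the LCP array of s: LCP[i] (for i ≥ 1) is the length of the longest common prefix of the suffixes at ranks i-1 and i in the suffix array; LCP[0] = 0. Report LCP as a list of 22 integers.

rank→(start, suffix):
  0 → (9, 'adecdeecbebee')
  1 → (17, 'bebee')
  2 → (19, 'bee')
  3 → (16, 'cbebee')
  4 → (2, 'cddedeeadecdeecbebee')
  5 → (12, 'cdeecbebee')
  6 → (3, 'ddedeeadecdeecbebee')
  7 → (10, 'decdeecbebee')
  8 → (4, 'dedeeadecdeecbebee')
  9 → (6, 'deeadecdeecbebee')
  10 → (13, 'deecbebee')
  11 → (21, 'e')
  12 → (8, 'eadecdeecbebee')
  13 → (18, 'ebee')
  14 → (15, 'ecbebee')
  15 → (1, 'ecddedeeadecdeecbebee')
  16 → (11, 'ecdeecbebee')
  17 → (5, 'edeeadecdeecbebee')
  18 → (20, 'ee')
  19 → (7, 'eeadecdeecbebee')
  20 → (14, 'eecbebee')
  21 → (0, 'eecddedeeadecdeecbebee')

SA = [9, 17, 19, 16, 2, 12, 3, 10, 4, 6, 13, 21, 8, 18, 15, 1, 11, 5, 20, 7, 14, 0]
[i] adj suffixes → lcp
  [1] 9/17 → 0 ('')
  [2] 17/19 → 2 ('be')
  [3] 19/16 → 0 ('')
  [4] 16/2 → 1 ('c')
  [5] 2/12 → 2 ('cd')
  [6] 12/3 → 0 ('')
  [7] 3/10 → 1 ('d')
  [8] 10/4 → 2 ('de')
  [9] 4/6 → 2 ('de')
  [10] 6/13 → 3 ('dee')
  [11] 13/21 → 0 ('')
  [12] 21/8 → 1 ('e')
  [13] 8/18 → 1 ('e')
  [14] 18/15 → 1 ('e')
  [15] 15/1 → 2 ('ec')
  [16] 1/11 → 3 ('ecd')
  [17] 11/5 → 1 ('e')
  [18] 5/20 → 1 ('e')
  [19] 20/7 → 2 ('ee')
  [20] 7/14 → 2 ('ee')
  [21] 14/0 → 3 ('eec')

[0, 0, 2, 0, 1, 2, 0, 1, 2, 2, 3, 0, 1, 1, 1, 2, 3, 1, 1, 2, 2, 3]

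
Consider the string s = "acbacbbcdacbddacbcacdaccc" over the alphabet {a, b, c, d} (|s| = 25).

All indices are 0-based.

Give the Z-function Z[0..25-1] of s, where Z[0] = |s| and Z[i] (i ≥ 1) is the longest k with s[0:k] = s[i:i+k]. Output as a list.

[25, 0, 0, 3, 0, 0, 0, 0, 0, 3, 0, 0, 0, 0, 3, 0, 0, 0, 2, 0, 0, 2, 0, 0, 0]

Z[0]=25
i=1: fresh scan; Z[1]=0
i=2: fresh scan; Z[2]=0
i=3: fresh scan; Z[3]=3 extend→box=[3,6)
i=4: min(r-i=2, Z[1]=0)=0; Z[4]=0
i=5: min(r-i=1, Z[2]=0)=0; Z[5]=0
i=6: fresh scan; Z[6]=0
i=7: fresh scan; Z[7]=0
i=8: fresh scan; Z[8]=0
i=9: fresh scan; Z[9]=3 extend→box=[9,12)
i=10: min(r-i=2, Z[1]=0)=0; Z[10]=0
i=11: min(r-i=1, Z[2]=0)=0; Z[11]=0
i=12: fresh scan; Z[12]=0
i=13: fresh scan; Z[13]=0
i=14: fresh scan; Z[14]=3 extend→box=[14,17)
i=15: min(r-i=2, Z[1]=0)=0; Z[15]=0
i=16: min(r-i=1, Z[2]=0)=0; Z[16]=0
i=17: fresh scan; Z[17]=0
i=18: fresh scan; Z[18]=2 extend→box=[18,20)
i=19: min(r-i=1, Z[1]=0)=0; Z[19]=0
i=20: fresh scan; Z[20]=0
i=21: fresh scan; Z[21]=2 extend→box=[21,23)
i=22: min(r-i=1, Z[1]=0)=0; Z[22]=0
i=23: fresh scan; Z[23]=0
i=24: fresh scan; Z[24]=0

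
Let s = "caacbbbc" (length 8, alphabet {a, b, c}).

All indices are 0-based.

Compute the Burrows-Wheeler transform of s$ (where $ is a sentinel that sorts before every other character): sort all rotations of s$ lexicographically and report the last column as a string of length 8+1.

rank  rotation   last
    0  $caacbbbc  c
    1  aacbbbc$c  c
    2  acbbbc$ca  a
    3  bbbc$caac  c
    4  bbc$caacb  b
    5  bc$caacbb  b
    6  c$caacbbb  b
    7  caacbbbc$  $
    8  cbbbc$caa  a

ccacbbb$a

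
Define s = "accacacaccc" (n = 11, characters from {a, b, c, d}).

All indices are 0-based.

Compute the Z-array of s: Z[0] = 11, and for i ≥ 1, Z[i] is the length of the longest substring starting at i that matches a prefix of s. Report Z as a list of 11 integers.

[11, 0, 0, 2, 0, 2, 0, 3, 0, 0, 0]

Z[0]=11
i=1: fresh scan; Z[1]=0
i=2: fresh scan; Z[2]=0
i=3: fresh scan; Z[3]=2 scan→box=[3,5)
i=4: min(r-i=1, Z[1]=0)=0; Z[4]=0
i=5: fresh scan; Z[5]=2 scan→box=[5,7)
i=6: min(r-i=1, Z[1]=0)=0; Z[6]=0
i=7: fresh scan; Z[7]=3 scan→box=[7,10)
i=8: min(r-i=2, Z[1]=0)=0; Z[8]=0
i=9: min(r-i=1, Z[2]=0)=0; Z[9]=0
i=10: fresh scan; Z[10]=0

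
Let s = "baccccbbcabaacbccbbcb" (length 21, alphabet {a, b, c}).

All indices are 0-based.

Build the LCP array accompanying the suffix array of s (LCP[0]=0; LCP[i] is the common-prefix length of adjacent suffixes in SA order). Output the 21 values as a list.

rank | idx | suffix
   0 |  11 | aacbccbbcb
   1 |   9 | abaacbccbbcb
   2 |  12 | acbccbbcb
   3 |   1 | accccbbcabaacbccbbcb
   4 |  20 | b
   5 |  10 | baacbccbbcb
   6 |   0 | baccccbbcabaacbccbbcb
   7 |   6 | bbcabaacbccbbcb
   8 |  17 | bbcb
   9 |   7 | bcabaacbccbbcb
  10 |  18 | bcb
  11 |  14 | bccbbcb
  12 |   8 | cabaacbccbbcb
  13 |  19 | cb
  14 |   5 | cbbcabaacbccbbcb
  15 |  16 | cbbcb
  16 |  13 | cbccbbcb
  17 |   4 | ccbbcabaacbccbbcb
  18 |  15 | ccbbcb
  19 |   3 | cccbbcabaacbccbbcb
  20 |   2 | ccccbbcabaacbccbbcb

SA = [11, 9, 12, 1, 20, 10, 0, 6, 17, 7, 18, 14, 8, 19, 5, 16, 13, 4, 15, 3, 2]
[i] adj suffixes → lcp
  [1] 11/9 → 1 ('a')
  [2] 9/12 → 1 ('a')
  [3] 12/1 → 2 ('ac')
  [4] 1/20 → 0 ('')
  [5] 20/10 → 1 ('b')
  [6] 10/0 → 2 ('ba')
  [7] 0/6 → 1 ('b')
  [8] 6/17 → 3 ('bbc')
  [9] 17/7 → 1 ('b')
  [10] 7/18 → 2 ('bc')
  [11] 18/14 → 2 ('bc')
  [12] 14/8 → 0 ('')
  [13] 8/19 → 1 ('c')
  [14] 19/5 → 2 ('cb')
  [15] 5/16 → 4 ('cbbc')
  [16] 16/13 → 2 ('cb')
  [17] 13/4 → 1 ('c')
  [18] 4/15 → 5 ('ccbbc')
  [19] 15/3 → 2 ('cc')
  [20] 3/2 → 3 ('ccc')

[0, 1, 1, 2, 0, 1, 2, 1, 3, 1, 2, 2, 0, 1, 2, 4, 2, 1, 5, 2, 3]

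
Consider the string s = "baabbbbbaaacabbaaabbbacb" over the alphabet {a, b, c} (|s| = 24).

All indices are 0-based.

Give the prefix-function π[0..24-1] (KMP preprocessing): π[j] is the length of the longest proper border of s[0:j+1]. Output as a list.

[0, 0, 0, 1, 1, 1, 1, 1, 2, 3, 0, 0, 0, 1, 1, 2, 3, 0, 1, 1, 1, 2, 0, 1]

π[0] = 0
j=1 s[j]='a': π[1]=0 (border '')
j=2 s[j]='a': π[2]=0 (border '')
j=3 s[j]='b': π[3]=1 (border 'b')
j=4 s[j]='b': k: 1→0; π[4]=1 (border 'b')
j=5 s[j]='b': k: 1→0; π[5]=1 (border 'b')
j=6 s[j]='b': k: 1→0; π[6]=1 (border 'b')
j=7 s[j]='b': k: 1→0; π[7]=1 (border 'b')
j=8 s[j]='a': π[8]=2 (border 'ba')
j=9 s[j]='a': π[9]=3 (border 'baa')
j=10 s[j]='a': k: 3→0; π[10]=0 (border '')
j=11 s[j]='c': π[11]=0 (border '')
j=12 s[j]='a': π[12]=0 (border '')
j=13 s[j]='b': π[13]=1 (border 'b')
j=14 s[j]='b': k: 1→0; π[14]=1 (border 'b')
j=15 s[j]='a': π[15]=2 (border 'ba')
j=16 s[j]='a': π[16]=3 (border 'baa')
j=17 s[j]='a': k: 3→0; π[17]=0 (border '')
j=18 s[j]='b': π[18]=1 (border 'b')
j=19 s[j]='b': k: 1→0; π[19]=1 (border 'b')
j=20 s[j]='b': k: 1→0; π[20]=1 (border 'b')
j=21 s[j]='a': π[21]=2 (border 'ba')
j=22 s[j]='c': k: 2→0; π[22]=0 (border '')
j=23 s[j]='b': π[23]=1 (border 'b')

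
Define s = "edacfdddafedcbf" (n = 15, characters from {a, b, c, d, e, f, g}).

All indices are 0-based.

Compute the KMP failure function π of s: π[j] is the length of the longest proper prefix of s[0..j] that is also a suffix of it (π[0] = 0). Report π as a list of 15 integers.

π[0] = 0
j=1 s[j]='d': π[1]=0 (border '')
j=2 s[j]='a': π[2]=0 (border '')
j=3 s[j]='c': π[3]=0 (border '')
j=4 s[j]='f': π[4]=0 (border '')
j=5 s[j]='d': π[5]=0 (border '')
j=6 s[j]='d': π[6]=0 (border '')
j=7 s[j]='d': π[7]=0 (border '')
j=8 s[j]='a': π[8]=0 (border '')
j=9 s[j]='f': π[9]=0 (border '')
j=10 s[j]='e': π[10]=1 (border 'e')
j=11 s[j]='d': π[11]=2 (border 'ed')
j=12 s[j]='c': k: 2→0; π[12]=0 (border '')
j=13 s[j]='b': π[13]=0 (border '')
j=14 s[j]='f': π[14]=0 (border '')

[0, 0, 0, 0, 0, 0, 0, 0, 0, 0, 1, 2, 0, 0, 0]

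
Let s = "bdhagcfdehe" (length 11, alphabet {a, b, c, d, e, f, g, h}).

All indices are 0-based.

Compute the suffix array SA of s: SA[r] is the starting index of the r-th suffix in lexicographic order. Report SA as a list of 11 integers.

[3, 0, 5, 7, 1, 10, 8, 6, 4, 2, 9]

rank | idx | suffix
   0 |   3 | agcfdehe
   1 |   0 | bdhagcfdehe
   2 |   5 | cfdehe
   3 |   7 | dehe
   4 |   1 | dhagcfdehe
   5 |  10 | e
   6 |   8 | ehe
   7 |   6 | fdehe
   8 |   4 | gcfdehe
   9 |   2 | hagcfdehe
  10 |   9 | he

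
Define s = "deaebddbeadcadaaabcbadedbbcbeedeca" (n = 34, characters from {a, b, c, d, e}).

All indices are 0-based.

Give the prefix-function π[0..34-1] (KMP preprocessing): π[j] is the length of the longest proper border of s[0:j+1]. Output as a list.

π[0] = 0
j=1 s[j]='e': π[1]=0 (border '')
j=2 s[j]='a': π[2]=0 (border '')
j=3 s[j]='e': π[3]=0 (border '')
j=4 s[j]='b': π[4]=0 (border '')
j=5 s[j]='d': π[5]=1 (border 'd')
j=6 s[j]='d': k: 1→0; π[6]=1 (border 'd')
j=7 s[j]='b': k: 1→0; π[7]=0 (border '')
j=8 s[j]='e': π[8]=0 (border '')
j=9 s[j]='a': π[9]=0 (border '')
j=10 s[j]='d': π[10]=1 (border 'd')
j=11 s[j]='c': k: 1→0; π[11]=0 (border '')
j=12 s[j]='a': π[12]=0 (border '')
j=13 s[j]='d': π[13]=1 (border 'd')
j=14 s[j]='a': k: 1→0; π[14]=0 (border '')
j=15 s[j]='a': π[15]=0 (border '')
j=16 s[j]='a': π[16]=0 (border '')
j=17 s[j]='b': π[17]=0 (border '')
j=18 s[j]='c': π[18]=0 (border '')
j=19 s[j]='b': π[19]=0 (border '')
j=20 s[j]='a': π[20]=0 (border '')
j=21 s[j]='d': π[21]=1 (border 'd')
j=22 s[j]='e': π[22]=2 (border 'de')
j=23 s[j]='d': k: 2→0; π[23]=1 (border 'd')
j=24 s[j]='b': k: 1→0; π[24]=0 (border '')
j=25 s[j]='b': π[25]=0 (border '')
j=26 s[j]='c': π[26]=0 (border '')
j=27 s[j]='b': π[27]=0 (border '')
j=28 s[j]='e': π[28]=0 (border '')
j=29 s[j]='e': π[29]=0 (border '')
j=30 s[j]='d': π[30]=1 (border 'd')
j=31 s[j]='e': π[31]=2 (border 'de')
j=32 s[j]='c': k: 2→0; π[32]=0 (border '')
j=33 s[j]='a': π[33]=0 (border '')

[0, 0, 0, 0, 0, 1, 1, 0, 0, 0, 1, 0, 0, 1, 0, 0, 0, 0, 0, 0, 0, 1, 2, 1, 0, 0, 0, 0, 0, 0, 1, 2, 0, 0]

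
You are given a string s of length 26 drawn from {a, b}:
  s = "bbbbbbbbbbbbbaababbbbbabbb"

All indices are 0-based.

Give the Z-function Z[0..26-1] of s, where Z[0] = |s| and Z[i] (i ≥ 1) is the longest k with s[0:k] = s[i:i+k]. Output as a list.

Z[0]=26
i=1: outside box; Z[1]=12 extend→box=[1,13)
i=2: min(r-i=11, Z[1]=12)=11; Z[2]=11
i=3: min(r-i=10, Z[2]=11)=10; Z[3]=10
i=4: min(r-i=9, Z[3]=10)=9; Z[4]=9
i=5: min(r-i=8, Z[4]=9)=8; Z[5]=8
i=6: min(r-i=7, Z[5]=8)=7; Z[6]=7
i=7: min(r-i=6, Z[6]=7)=6; Z[7]=6
i=8: min(r-i=5, Z[7]=6)=5; Z[8]=5
i=9: min(r-i=4, Z[8]=5)=4; Z[9]=4
i=10: min(r-i=3, Z[9]=4)=3; Z[10]=3
i=11: min(r-i=2, Z[10]=3)=2; Z[11]=2
i=12: min(r-i=1, Z[11]=2)=1; Z[12]=1
i=13: outside box; Z[13]=0
i=14: outside box; Z[14]=0
i=15: outside box; Z[15]=1 extend→box=[15,16)
i=16: outside box; Z[16]=0
i=17: outside box; Z[17]=5 extend→box=[17,22)
i=18: min(r-i=4, Z[1]=12)=4; Z[18]=4
i=19: min(r-i=3, Z[2]=11)=3; Z[19]=3
i=20: min(r-i=2, Z[3]=10)=2; Z[20]=2
i=21: min(r-i=1, Z[4]=9)=1; Z[21]=1
i=22: outside box; Z[22]=0
i=23: outside box; Z[23]=3 extend→box=[23,26)
i=24: min(r-i=2, Z[1]=12)=2; Z[24]=2
i=25: min(r-i=1, Z[2]=11)=1; Z[25]=1

[26, 12, 11, 10, 9, 8, 7, 6, 5, 4, 3, 2, 1, 0, 0, 1, 0, 5, 4, 3, 2, 1, 0, 3, 2, 1]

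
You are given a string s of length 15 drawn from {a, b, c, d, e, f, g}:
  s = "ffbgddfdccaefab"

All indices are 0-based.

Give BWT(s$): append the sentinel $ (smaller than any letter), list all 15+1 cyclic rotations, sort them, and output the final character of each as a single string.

rank  rotation          last
    0  $ffbgddfdccaefab  b
    1  ab$ffbgddfdccaef  f
    2  aefab$ffbgddfdcc  c
    3  b$ffbgddfdccaefa  a
    4  bgddfdccaefab$ff  f
    5  caefab$ffbgddfdc  c
    6  ccaefab$ffbgddfd  d
    7  dccaefab$ffbgddf  f
    8  ddfdccaefab$ffbg  g
    9  dfdccaefab$ffbgd  d
   10  efab$ffbgddfdcca  a
   11  fab$ffbgddfdccae  e
   12  fbgddfdccaefab$f  f
   13  fdccaefab$ffbgdd  d
   14  ffbgddfdccaefab$  $
   15  gddfdccaefab$ffb  b

bfcafcdfgdaefd$b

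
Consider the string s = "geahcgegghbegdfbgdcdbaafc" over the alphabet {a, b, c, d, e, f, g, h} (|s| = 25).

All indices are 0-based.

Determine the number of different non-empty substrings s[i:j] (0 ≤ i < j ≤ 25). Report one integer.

305

rank | idx | suffix
   0 |  21 | aafc
   1 |  22 | afc
   2 |   2 | ahcgegghbegdfbgdcdbaafc
   3 |  20 | baafc
   4 |  10 | begdfbgdcdbaafc
   5 |  15 | bgdcdbaafc
   6 |  24 | c
   7 |  18 | cdbaafc
   8 |   4 | cgegghbegdfbgdcdbaafc
   9 |  19 | dbaafc
  10 |  17 | dcdbaafc
  11 |  13 | dfbgdcdbaafc
  12 |   1 | eahcgegghbegdfbgdcdbaafc
  13 |  11 | egdfbgdcdbaafc
  14 |   6 | egghbegdfbgdcdbaafc
  15 |  14 | fbgdcdbaafc
  16 |  23 | fc
  17 |  16 | gdcdbaafc
  18 |  12 | gdfbgdcdbaafc
  19 |   0 | geahcgegghbegdfbgdcdbaafc
  20 |   5 | gegghbegdfbgdcdbaafc
  21 |   7 | gghbegdfbgdcdbaafc
  22 |   8 | ghbegdfbgdcdbaafc
  23 |   9 | hbegdfbgdcdbaafc
  24 |   3 | hcgegghbegdfbgdcdbaafc

SA = [21, 22, 2, 20, 10, 15, 24, 18, 4, 19, 17, 13, 1, 11, 6, 14, 23, 16, 12, 0, 5, 7, 8, 9, 3]
rank  pair      lcp
   1  s[21:],s[22:]  1  'a'
   2  s[22:],s[2:]  1  'a'
   3  s[2:],s[20:]  0  ''
   4  s[20:],s[10:]  1  'b'
   5  s[10:],s[15:]  1  'b'
   6  s[15:],s[24:]  0  ''
   7  s[24:],s[18:]  1  'c'
   8  s[18:],s[4:]  1  'c'
   9  s[4:],s[19:]  0  ''
  10  s[19:],s[17:]  1  'd'
  11  s[17:],s[13:]  1  'd'
  12  s[13:],s[1:]  0  ''
  13  s[1:],s[11:]  1  'e'
  14  s[11:],s[6:]  2  'eg'
  15  s[6:],s[14:]  0  ''
  16  s[14:],s[23:]  1  'f'
  17  s[23:],s[16:]  0  ''
  18  s[16:],s[12:]  2  'gd'
  19  s[12:],s[0:]  1  'g'
  20  s[0:],s[5:]  2  'ge'
  21  s[5:],s[7:]  1  'g'
  22  s[7:],s[8:]  1  'g'
  23  s[8:],s[9:]  0  ''
  24  s[9:],s[3:]  1  'h'

n(n+1)/2 = 25·26/2 = 325
Σ LCP = 0 + 1 + 1 + 0 + 1 + 1 + 0 + 1 + 1 + 0 + 1 + 1 + 0 + 1 + 2 + 0 + 1 + 0 + 2 + 1 + 2 + 1 + 1 + 0 + 1 = 20
distinct = 325 − 20 = 305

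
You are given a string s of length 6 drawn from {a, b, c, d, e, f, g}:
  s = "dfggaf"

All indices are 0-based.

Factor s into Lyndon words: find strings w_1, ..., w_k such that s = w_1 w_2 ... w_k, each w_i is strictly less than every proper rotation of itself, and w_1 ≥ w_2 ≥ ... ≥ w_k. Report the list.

emit factor 1: 'dfgg' (i=0, period=4)
emit factor 2: 'af' (i=4, period=2)

["dfgg", "af"]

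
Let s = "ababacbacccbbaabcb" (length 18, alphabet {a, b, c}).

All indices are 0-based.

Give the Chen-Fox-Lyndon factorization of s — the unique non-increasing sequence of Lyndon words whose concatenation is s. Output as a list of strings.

["ababacbacccbb", "aabcb"]

emit factor 1: 'ababacbacccbb' (i=0, period=13)
emit factor 2: 'aabcb' (i=13, period=5)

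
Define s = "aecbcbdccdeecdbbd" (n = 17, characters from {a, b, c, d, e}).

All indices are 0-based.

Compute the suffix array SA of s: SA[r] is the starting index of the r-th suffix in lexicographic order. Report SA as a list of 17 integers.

rank→(start, suffix):
  0 → (0, 'aecbcbdccdeecdbbd')
  1 → (14, 'bbd')
  2 → (3, 'bcbdccdeecdbbd')
  3 → (15, 'bd')
  4 → (5, 'bdccdeecdbbd')
  5 → (2, 'cbcbdccdeecdbbd')
  6 → (4, 'cbdccdeecdbbd')
  7 → (7, 'ccdeecdbbd')
  8 → (12, 'cdbbd')
  9 → (8, 'cdeecdbbd')
  10 → (16, 'd')
  11 → (13, 'dbbd')
  12 → (6, 'dccdeecdbbd')
  13 → (9, 'deecdbbd')
  14 → (1, 'ecbcbdccdeecdbbd')
  15 → (11, 'ecdbbd')
  16 → (10, 'eecdbbd')

[0, 14, 3, 15, 5, 2, 4, 7, 12, 8, 16, 13, 6, 9, 1, 11, 10]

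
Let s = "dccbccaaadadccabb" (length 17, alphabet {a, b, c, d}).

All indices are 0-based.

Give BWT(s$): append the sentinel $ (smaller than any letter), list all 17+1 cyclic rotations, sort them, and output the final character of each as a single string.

bcacadbaccccbddaa$

rank  rotation            last
    0  $dccbccaaadadccabb  b
    1  aaadadccabb$dccbcc  c
    2  aadadccabb$dccbcca  a
    3  abb$dccbccaaadadcc  c
    4  adadccabb$dccbccaa  a
    5  adccabb$dccbccaaad  d
    6  b$dccbccaaadadccab  b
    7  bb$dccbccaaadadcca  a
    8  bccaaadadccabb$dcc  c
    9  caaadadccabb$dccbc  c
   10  cabb$dccbccaaadadc  c
   11  cbccaaadadccabb$dc  c
   12  ccaaadadccabb$dccb  b
   13  ccabb$dccbccaaadad  d
   14  ccbccaaadadccabb$d  d
   15  dadccabb$dccbccaaa  a
   16  dccabb$dccbccaaada  a
   17  dccbccaaadadccabb$  $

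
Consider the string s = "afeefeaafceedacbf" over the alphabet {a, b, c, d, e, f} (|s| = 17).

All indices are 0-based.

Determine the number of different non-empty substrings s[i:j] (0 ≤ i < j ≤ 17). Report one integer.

139

rank | idx | suffix
   0 |   6 | aafceedacbf
   1 |  13 | acbf
   2 |   7 | afceedacbf
   3 |   0 | afeefeaafceedacbf
   4 |  15 | bf
   5 |  14 | cbf
   6 |   9 | ceedacbf
   7 |  12 | dacbf
   8 |   5 | eaafceedacbf
   9 |  11 | edacbf
  10 |  10 | eedacbf
  11 |   2 | eefeaafceedacbf
  12 |   3 | efeaafceedacbf
  13 |  16 | f
  14 |   8 | fceedacbf
  15 |   4 | feaafceedacbf
  16 |   1 | feefeaafceedacbf

SA = [6, 13, 7, 0, 15, 14, 9, 12, 5, 11, 10, 2, 3, 16, 8, 4, 1]
i: (SA[i-1],SA[i]) lcp shared
  1: (6,13) 1 'a'
  2: (13,7) 1 'a'
  3: (7,0) 2 'af'
  4: (0,15) 0 ''
  5: (15,14) 0 ''
  6: (14,9) 1 'c'
  7: (9,12) 0 ''
  8: (12,5) 0 ''
  9: (5,11) 1 'e'
  10: (11,10) 1 'e'
  11: (10,2) 2 'ee'
  12: (2,3) 1 'e'
  13: (3,16) 0 ''
  14: (16,8) 1 'f'
  15: (8,4) 1 'f'
  16: (4,1) 2 'fe'

n(n+1)/2 = 17·18/2 = 153
Σ LCP = 0 + 1 + 1 + 2 + 0 + 0 + 1 + 0 + 0 + 1 + 1 + 2 + 1 + 0 + 1 + 1 + 2 = 14
distinct = 153 − 14 = 139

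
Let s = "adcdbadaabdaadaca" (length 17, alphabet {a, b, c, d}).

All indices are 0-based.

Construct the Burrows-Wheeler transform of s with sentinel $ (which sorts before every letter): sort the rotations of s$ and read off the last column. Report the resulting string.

rank  rotation            last
    0  $adcdbadaabdaadaca  a
    1  a$adcdbadaabdaadac  c
    2  aabdaadaca$adcdbad  d
    3  aadaca$adcdbadaabd  d
    4  abdaadaca$adcdbada  a
    5  aca$adcdbadaabdaad  d
    6  adaabdaadaca$adcdb  b
    7  adaca$adcdbadaabda  a
    8  adcdbadaabdaadaca$  $
    9  badaabdaadaca$adcd  d
   10  bdaadaca$adcdbadaa  a
   11  ca$adcdbadaabdaada  a
   12  cdbadaabdaadaca$ad  d
   13  daabdaadaca$adcdba  a
   14  daadaca$adcdbadaab  b
   15  daca$adcdbadaabdaa  a
   16  dbadaabdaadaca$adc  c
   17  dcdbadaabdaadaca$a  a

acddadba$daadabaca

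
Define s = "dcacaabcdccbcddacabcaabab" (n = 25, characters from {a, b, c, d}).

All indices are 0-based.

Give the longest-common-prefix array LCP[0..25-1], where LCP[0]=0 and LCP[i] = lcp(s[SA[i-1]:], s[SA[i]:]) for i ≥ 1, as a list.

[0, 3, 1, 2, 2, 3, 1, 3, 0, 1, 1, 2, 3, 0, 4, 2, 2, 1, 1, 1, 2, 0, 1, 2, 1]

sorted suffixes:
  #0 SA[0]=20  'aabab'
  #1 SA[1]=4  'aabcdccbcddacabcaabab'
  #2 SA[2]=23  'ab'
  #3 SA[3]=21  'abab'
  #4 SA[4]=17  'abcaabab'
  #5 SA[5]=5  'abcdccbcddacabcaabab'
  #6 SA[6]=2  'acaabcdccbcddacabcaabab'
  #7 SA[7]=15  'acabcaabab'
  #8 SA[8]=24  'b'
  #9 SA[9]=22  'bab'
  #10 SA[10]=18  'bcaabab'
  #11 SA[11]=6  'bcdccbcddacabcaabab'
  #12 SA[12]=11  'bcddacabcaabab'
  #13 SA[13]=19  'caabab'
  #14 SA[14]=3  'caabcdccbcddacabcaabab'
  #15 SA[15]=16  'cabcaabab'
  #16 SA[16]=1  'cacaabcdccbcddacabcaabab'
  #17 SA[17]=10  'cbcddacabcaabab'
  #18 SA[18]=9  'ccbcddacabcaabab'
  #19 SA[19]=7  'cdccbcddacabcaabab'
  #20 SA[20]=12  'cddacabcaabab'
  #21 SA[21]=14  'dacabcaabab'
  #22 SA[22]=0  'dcacaabcdccbcddacabcaabab'
  #23 SA[23]=8  'dccbcddacabcaabab'
  #24 SA[24]=13  'ddacabcaabab'

SA = [20, 4, 23, 21, 17, 5, 2, 15, 24, 22, 18, 6, 11, 19, 3, 16, 1, 10, 9, 7, 12, 14, 0, 8, 13]
rank  pair      lcp
   1  s[20:],s[4:]  3  'aab'
   2  s[4:],s[23:]  1  'a'
   3  s[23:],s[21:]  2  'ab'
   4  s[21:],s[17:]  2  'ab'
   5  s[17:],s[5:]  3  'abc'
   6  s[5:],s[2:]  1  'a'
   7  s[2:],s[15:]  3  'aca'
   8  s[15:],s[24:]  0  ''
   9  s[24:],s[22:]  1  'b'
  10  s[22:],s[18:]  1  'b'
  11  s[18:],s[6:]  2  'bc'
  12  s[6:],s[11:]  3  'bcd'
  13  s[11:],s[19:]  0  ''
  14  s[19:],s[3:]  4  'caab'
  15  s[3:],s[16:]  2  'ca'
  16  s[16:],s[1:]  2  'ca'
  17  s[1:],s[10:]  1  'c'
  18  s[10:],s[9:]  1  'c'
  19  s[9:],s[7:]  1  'c'
  20  s[7:],s[12:]  2  'cd'
  21  s[12:],s[14:]  0  ''
  22  s[14:],s[0:]  1  'd'
  23  s[0:],s[8:]  2  'dc'
  24  s[8:],s[13:]  1  'd'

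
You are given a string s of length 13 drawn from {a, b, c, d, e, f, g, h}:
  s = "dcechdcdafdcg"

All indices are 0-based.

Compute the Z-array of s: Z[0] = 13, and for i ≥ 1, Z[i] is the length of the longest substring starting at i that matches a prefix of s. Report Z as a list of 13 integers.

Z[0]=13
i=1: fresh scan; Z[1]=0
i=2: fresh scan; Z[2]=0
i=3: fresh scan; Z[3]=0
i=4: fresh scan; Z[4]=0
i=5: fresh scan; Z[5]=2 scan→box=[5,7)
i=6: min(r-i=1, Z[1]=0)=0; Z[6]=0
i=7: fresh scan; Z[7]=1 scan→box=[7,8)
i=8: fresh scan; Z[8]=0
i=9: fresh scan; Z[9]=0
i=10: fresh scan; Z[10]=2 scan→box=[10,12)
i=11: min(r-i=1, Z[1]=0)=0; Z[11]=0
i=12: fresh scan; Z[12]=0

[13, 0, 0, 0, 0, 2, 0, 1, 0, 0, 2, 0, 0]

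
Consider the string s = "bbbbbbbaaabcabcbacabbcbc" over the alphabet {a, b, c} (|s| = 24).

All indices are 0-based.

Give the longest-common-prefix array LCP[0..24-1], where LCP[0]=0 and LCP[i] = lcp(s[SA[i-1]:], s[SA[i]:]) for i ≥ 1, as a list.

[0, 2, 1, 2, 3, 1, 0, 2, 1, 2, 3, 4, 5, 6, 2, 1, 2, 2, 3, 0, 1, 3, 1, 2]

sorted suffixes:
  #0 SA[0]=7  'aaabcabcbacabbcbc'
  #1 SA[1]=8  'aabcabcbacabbcbc'
  #2 SA[2]=18  'abbcbc'
  #3 SA[3]=9  'abcabcbacabbcbc'
  #4 SA[4]=12  'abcbacabbcbc'
  #5 SA[5]=16  'acabbcbc'
  #6 SA[6]=6  'baaabcabcbacabbcbc'
  #7 SA[7]=15  'bacabbcbc'
  #8 SA[8]=5  'bbaaabcabcbacabbcbc'
  #9 SA[9]=4  'bbbaaabcabcbacabbcbc'
  #10 SA[10]=3  'bbbbaaabcabcbacabbcbc'
  #11 SA[11]=2  'bbbbbaaabcabcbacabbcbc'
  #12 SA[12]=1  'bbbbbbaaabcabcbacabbcbc'
  #13 SA[13]=0  'bbbbbbbaaabcabcbacabbcbc'
  #14 SA[14]=19  'bbcbc'
  #15 SA[15]=22  'bc'
  #16 SA[16]=10  'bcabcbacabbcbc'
  #17 SA[17]=13  'bcbacabbcbc'
  #18 SA[18]=20  'bcbc'
  #19 SA[19]=23  'c'
  #20 SA[20]=17  'cabbcbc'
  #21 SA[21]=11  'cabcbacabbcbc'
  #22 SA[22]=14  'cbacabbcbc'
  #23 SA[23]=21  'cbc'

SA = [7, 8, 18, 9, 12, 16, 6, 15, 5, 4, 3, 2, 1, 0, 19, 22, 10, 13, 20, 23, 17, 11, 14, 21]
rank  pair      lcp
   1  s[7:],s[8:]  2  'aa'
   2  s[8:],s[18:]  1  'a'
   3  s[18:],s[9:]  2  'ab'
   4  s[9:],s[12:]  3  'abc'
   5  s[12:],s[16:]  1  'a'
   6  s[16:],s[6:]  0  ''
   7  s[6:],s[15:]  2  'ba'
   8  s[15:],s[5:]  1  'b'
   9  s[5:],s[4:]  2  'bb'
  10  s[4:],s[3:]  3  'bbb'
  11  s[3:],s[2:]  4  'bbbb'
  12  s[2:],s[1:]  5  'bbbbb'
  13  s[1:],s[0:]  6  'bbbbbb'
  14  s[0:],s[19:]  2  'bb'
  15  s[19:],s[22:]  1  'b'
  16  s[22:],s[10:]  2  'bc'
  17  s[10:],s[13:]  2  'bc'
  18  s[13:],s[20:]  3  'bcb'
  19  s[20:],s[23:]  0  ''
  20  s[23:],s[17:]  1  'c'
  21  s[17:],s[11:]  3  'cab'
  22  s[11:],s[14:]  1  'c'
  23  s[14:],s[21:]  2  'cb'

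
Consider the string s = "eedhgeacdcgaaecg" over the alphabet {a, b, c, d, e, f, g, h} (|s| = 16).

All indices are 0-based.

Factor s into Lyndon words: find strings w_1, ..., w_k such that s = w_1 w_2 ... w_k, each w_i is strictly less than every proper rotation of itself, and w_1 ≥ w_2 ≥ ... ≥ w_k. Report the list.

emit factor 1: 'e' (i=0, period=1)
emit factor 2: 'e' (i=1, period=1)
emit factor 3: 'dhge' (i=2, period=4)
emit factor 4: 'acdcg' (i=6, period=5)
emit factor 5: 'aaecg' (i=11, period=5)

["e", "e", "dhge", "acdcg", "aaecg"]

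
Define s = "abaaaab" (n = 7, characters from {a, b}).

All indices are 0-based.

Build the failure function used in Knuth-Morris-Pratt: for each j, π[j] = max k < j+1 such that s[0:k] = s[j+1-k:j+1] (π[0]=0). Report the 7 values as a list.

[0, 0, 1, 1, 1, 1, 2]

π[0] = 0
j=1 s[j]='b': π[1]=0 (border '')
j=2 s[j]='a': π[2]=1 (border 'a')
j=3 s[j]='a': k: 1→0; π[3]=1 (border 'a')
j=4 s[j]='a': k: 1→0; π[4]=1 (border 'a')
j=5 s[j]='a': k: 1→0; π[5]=1 (border 'a')
j=6 s[j]='b': π[6]=2 (border 'ab')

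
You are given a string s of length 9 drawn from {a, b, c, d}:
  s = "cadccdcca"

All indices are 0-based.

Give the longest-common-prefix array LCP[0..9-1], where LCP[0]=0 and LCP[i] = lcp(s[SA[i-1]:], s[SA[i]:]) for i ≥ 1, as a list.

[0, 1, 0, 2, 1, 2, 1, 0, 3]

rank | idx | suffix
   0 |   8 | a
   1 |   1 | adccdcca
   2 |   7 | ca
   3 |   0 | cadccdcca
   4 |   6 | cca
   5 |   3 | ccdcca
   6 |   4 | cdcca
   7 |   5 | dcca
   8 |   2 | dccdcca

SA = [8, 1, 7, 0, 6, 3, 4, 5, 2]
rank  pair      lcp
   1  s[8:],s[1:]  1  'a'
   2  s[1:],s[7:]  0  ''
   3  s[7:],s[0:]  2  'ca'
   4  s[0:],s[6:]  1  'c'
   5  s[6:],s[3:]  2  'cc'
   6  s[3:],s[4:]  1  'c'
   7  s[4:],s[5:]  0  ''
   8  s[5:],s[2:]  3  'dcc'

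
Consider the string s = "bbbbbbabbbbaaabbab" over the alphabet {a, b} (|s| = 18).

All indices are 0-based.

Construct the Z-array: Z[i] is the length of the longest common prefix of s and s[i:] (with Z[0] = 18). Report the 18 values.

[18, 5, 4, 3, 2, 1, 0, 4, 3, 2, 1, 0, 0, 0, 2, 1, 0, 1]

Z[0]=18
i=1: fresh scan; Z[1]=5 scan→box=[1,6)
i=2: min(r-i=4, Z[1]=5)=4; Z[2]=4
i=3: min(r-i=3, Z[2]=4)=3; Z[3]=3
i=4: min(r-i=2, Z[3]=3)=2; Z[4]=2
i=5: min(r-i=1, Z[4]=2)=1; Z[5]=1
i=6: fresh scan; Z[6]=0
i=7: fresh scan; Z[7]=4 scan→box=[7,11)
i=8: min(r-i=3, Z[1]=5)=3; Z[8]=3
i=9: min(r-i=2, Z[2]=4)=2; Z[9]=2
i=10: min(r-i=1, Z[3]=3)=1; Z[10]=1
i=11: fresh scan; Z[11]=0
i=12: fresh scan; Z[12]=0
i=13: fresh scan; Z[13]=0
i=14: fresh scan; Z[14]=2 scan→box=[14,16)
i=15: min(r-i=1, Z[1]=5)=1; Z[15]=1
i=16: fresh scan; Z[16]=0
i=17: fresh scan; Z[17]=1 scan→box=[17,18)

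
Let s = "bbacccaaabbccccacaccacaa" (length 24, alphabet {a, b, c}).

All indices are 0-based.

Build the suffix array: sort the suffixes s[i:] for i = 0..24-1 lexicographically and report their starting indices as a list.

[23, 22, 6, 7, 8, 20, 15, 17, 2, 1, 0, 9, 10, 21, 5, 19, 14, 16, 4, 18, 13, 3, 12, 11]

sorted suffixes:
  #0 SA[0]=23  'a'
  #1 SA[1]=22  'aa'
  #2 SA[2]=6  'aaabbccccacaccacaa'
  #3 SA[3]=7  'aabbccccacaccacaa'
  #4 SA[4]=8  'abbccccacaccacaa'
  #5 SA[5]=20  'acaa'
  #6 SA[6]=15  'acaccacaa'
  #7 SA[7]=17  'accacaa'
  #8 SA[8]=2  'acccaaabbccccacaccacaa'
  #9 SA[9]=1  'bacccaaabbccccacaccacaa'
  #10 SA[10]=0  'bbacccaaabbccccacaccacaa'
  #11 SA[11]=9  'bbccccacaccacaa'
  #12 SA[12]=10  'bccccacaccacaa'
  #13 SA[13]=21  'caa'
  #14 SA[14]=5  'caaabbccccacaccacaa'
  #15 SA[15]=19  'cacaa'
  #16 SA[16]=14  'cacaccacaa'
  #17 SA[17]=16  'caccacaa'
  #18 SA[18]=4  'ccaaabbccccacaccacaa'
  #19 SA[19]=18  'ccacaa'
  #20 SA[20]=13  'ccacaccacaa'
  #21 SA[21]=3  'cccaaabbccccacaccacaa'
  #22 SA[22]=12  'cccacaccacaa'
  #23 SA[23]=11  'ccccacaccacaa'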